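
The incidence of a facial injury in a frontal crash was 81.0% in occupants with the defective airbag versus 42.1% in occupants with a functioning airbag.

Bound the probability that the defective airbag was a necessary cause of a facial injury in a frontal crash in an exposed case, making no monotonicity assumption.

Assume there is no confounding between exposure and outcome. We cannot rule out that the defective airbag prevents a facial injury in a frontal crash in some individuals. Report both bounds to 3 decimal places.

p₁ = 0.81, p₀ = 0.421.
Under exogeneity alone the bounds on PN are max{0,(p₁−p₀)/p₁} ≤ PN ≤ min{1,(1−p₀)/p₁}.
  lower = (p₁ − p₀)/p₁ = 0.389 / 0.81 ≈ 0.4802
  upper = min{1, (1 − p₀)/p₁} = 0.579 / 0.81 ≈ 0.7148

0.480 ≤ PN ≤ 0.715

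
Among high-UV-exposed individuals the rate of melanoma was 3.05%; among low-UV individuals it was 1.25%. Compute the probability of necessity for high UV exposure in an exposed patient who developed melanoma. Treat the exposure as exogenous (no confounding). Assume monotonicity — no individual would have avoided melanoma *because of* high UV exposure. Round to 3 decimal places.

PN ≈ 0.590

p₁ = 0.0305, p₀ = 0.0125.
Under exogeneity and monotonicity, PN = (p₁ − p₀) / p₁.
PN = (0.0305 − 0.0125) / 0.0305 = 0.018 / 0.0305 ≈ 0.5902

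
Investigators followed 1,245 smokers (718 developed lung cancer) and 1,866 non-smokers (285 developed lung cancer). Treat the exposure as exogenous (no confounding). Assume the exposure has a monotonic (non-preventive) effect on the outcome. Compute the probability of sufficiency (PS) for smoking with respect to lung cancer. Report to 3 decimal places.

p₁ = P(outcome | exposed) = 718/1245 = 0.57671
p₀ = P(outcome | unexposed) = 285/1866 = 0.15273
Under exogeneity and monotonicity, PS = (p₁ − p₀) / (1 − p₀).
PS = (0.57671 − 0.15273) / (1 − 0.15273) = 0.42397 / 0.84727 ≈ 0.5004

PS ≈ 0.500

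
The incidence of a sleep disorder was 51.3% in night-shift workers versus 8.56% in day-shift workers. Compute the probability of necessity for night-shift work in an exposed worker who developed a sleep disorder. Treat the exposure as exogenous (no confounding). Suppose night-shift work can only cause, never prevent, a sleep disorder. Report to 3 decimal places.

p₁ = 0.513, p₀ = 0.0856.
Under exogeneity and monotonicity, PN = (p₁ − p₀) / p₁.
PN = (0.513 − 0.0856) / 0.513 = 0.4274 / 0.513 ≈ 0.8331

PN ≈ 0.833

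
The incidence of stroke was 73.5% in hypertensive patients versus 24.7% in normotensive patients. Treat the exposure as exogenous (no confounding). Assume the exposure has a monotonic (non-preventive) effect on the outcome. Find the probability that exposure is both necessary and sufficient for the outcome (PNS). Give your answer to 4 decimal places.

p₁ = 0.735, p₀ = 0.247.
Under exogeneity and monotonicity, PNS = p₁ − p₀.
PNS = 0.735 − 0.247 = 0.488

PNS ≈ 0.4880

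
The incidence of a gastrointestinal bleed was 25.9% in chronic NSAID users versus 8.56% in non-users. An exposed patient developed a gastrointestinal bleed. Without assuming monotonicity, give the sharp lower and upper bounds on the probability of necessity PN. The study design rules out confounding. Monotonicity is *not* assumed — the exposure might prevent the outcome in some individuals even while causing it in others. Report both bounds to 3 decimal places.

0.669 ≤ PN ≤ 1.000

p₁ = 0.259, p₀ = 0.0856.
Under exogeneity alone the bounds on PN are max{0,(p₁−p₀)/p₁} ≤ PN ≤ min{1,(1−p₀)/p₁}.
  lower = (p₁ − p₀)/p₁ = 0.1734 / 0.259 ≈ 0.6695
  upper = min{1, (1 − p₀)/p₁} = 0.9144 / 0.259 ≈ 3.5305 → capped at 1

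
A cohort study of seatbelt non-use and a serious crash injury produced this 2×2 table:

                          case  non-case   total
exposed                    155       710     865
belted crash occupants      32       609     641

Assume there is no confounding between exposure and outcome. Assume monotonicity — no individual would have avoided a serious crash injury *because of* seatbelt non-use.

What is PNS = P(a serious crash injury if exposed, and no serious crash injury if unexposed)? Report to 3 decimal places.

PNS ≈ 0.129

p₁ = P(outcome | exposed) = 155/865 = 0.17919
p₀ = P(outcome | unexposed) = 32/641 = 0.049922
Under exogeneity and monotonicity, PNS = p₁ − p₀.
PNS = 0.17919 − 0.049922 = 0.12927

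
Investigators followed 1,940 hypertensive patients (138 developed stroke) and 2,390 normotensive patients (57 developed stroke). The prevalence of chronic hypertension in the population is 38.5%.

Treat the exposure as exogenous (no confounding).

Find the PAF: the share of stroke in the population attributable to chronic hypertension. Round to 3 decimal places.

p₁ = P(outcome | exposed) = 138/1940 = 0.071134
p₀ = P(outcome | unexposed) = 57/2390 = 0.023849
Overall risk P(Y=1) = π·p₁ + (1−π)·p₀ = 0.385×0.071134 + 0.615×0.023849 = 0.042054.
Under exogeneity, PAF = [P(Y=1) − p₀] / P(Y=1).
PAF = (0.042054 − 0.023849) / 0.042054 ≈ 0.4329

PAF ≈ 0.433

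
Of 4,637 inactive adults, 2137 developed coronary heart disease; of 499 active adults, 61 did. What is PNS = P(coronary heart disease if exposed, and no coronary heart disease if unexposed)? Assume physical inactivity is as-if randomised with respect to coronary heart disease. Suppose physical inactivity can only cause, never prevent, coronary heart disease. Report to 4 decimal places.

PNS ≈ 0.3386

p₁ = P(outcome | exposed) = 2137/4637 = 0.46086
p₀ = P(outcome | unexposed) = 61/499 = 0.12224
Under exogeneity and monotonicity, PNS = p₁ − p₀.
PNS = 0.46086 − 0.12224 = 0.33861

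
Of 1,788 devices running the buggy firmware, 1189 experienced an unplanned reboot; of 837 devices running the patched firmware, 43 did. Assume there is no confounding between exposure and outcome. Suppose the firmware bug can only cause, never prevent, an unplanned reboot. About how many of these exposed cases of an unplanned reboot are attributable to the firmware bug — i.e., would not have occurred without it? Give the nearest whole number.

p₁ = P(outcome | exposed) = 1189/1788 = 0.66499
p₀ = P(outcome | unexposed) = 43/837 = 0.051374
PN = (p₁ − p₀)/p₁ = (0.66499 − 0.051374) / 0.66499 ≈ 0.92274.
Attributable cases ≈ PN × (exposed cases) = 0.92274 × 1189 ≈ 1097.14.

about 1097 cases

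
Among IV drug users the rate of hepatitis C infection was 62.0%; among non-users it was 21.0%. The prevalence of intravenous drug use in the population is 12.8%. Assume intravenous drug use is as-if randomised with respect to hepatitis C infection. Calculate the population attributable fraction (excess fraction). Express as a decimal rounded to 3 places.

PAF ≈ 0.200

p₁ = 0.62, p₀ = 0.21.
Overall risk P(Y=1) = π·p₁ + (1−π)·p₀ = 0.128×0.62 + 0.872×0.21 = 0.26248.
Under exogeneity, PAF = [P(Y=1) − p₀] / P(Y=1).
PAF = (0.26248 − 0.21) / 0.26248 ≈ 0.1999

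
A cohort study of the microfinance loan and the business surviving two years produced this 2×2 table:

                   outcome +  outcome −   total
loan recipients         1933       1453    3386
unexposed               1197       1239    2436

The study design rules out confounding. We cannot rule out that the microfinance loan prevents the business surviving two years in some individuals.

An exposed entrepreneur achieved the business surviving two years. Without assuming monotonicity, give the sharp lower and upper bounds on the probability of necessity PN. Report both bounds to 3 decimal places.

0.139 ≤ PN ≤ 0.891

p₁ = P(outcome | exposed) = 1933/3386 = 0.57088
p₀ = P(outcome | unexposed) = 1197/2436 = 0.49138
Under exogeneity alone the bounds on PN are max{0,(p₁−p₀)/p₁} ≤ PN ≤ min{1,(1−p₀)/p₁}.
  lower = (p₁ − p₀)/p₁ = 0.079501 / 0.57088 ≈ 0.1393
  upper = min{1, (1 − p₀)/p₁} = 0.50862 / 0.57088 ≈ 0.8909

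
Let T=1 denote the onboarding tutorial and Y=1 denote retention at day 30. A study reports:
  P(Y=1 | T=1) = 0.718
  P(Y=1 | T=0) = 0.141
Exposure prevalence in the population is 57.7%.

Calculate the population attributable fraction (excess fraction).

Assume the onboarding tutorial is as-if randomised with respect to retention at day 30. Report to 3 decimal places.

Let p₁ = 0.718, p₀ = 0.141.
Overall risk P(Y=1) = π·p₁ + (1−π)·p₀ = 0.577×0.718 + 0.423×0.141 = 0.47393.
Under exogeneity, PAF = [P(Y=1) − p₀] / P(Y=1).
PAF = (0.47393 − 0.141) / 0.47393 ≈ 0.7025

PAF ≈ 0.702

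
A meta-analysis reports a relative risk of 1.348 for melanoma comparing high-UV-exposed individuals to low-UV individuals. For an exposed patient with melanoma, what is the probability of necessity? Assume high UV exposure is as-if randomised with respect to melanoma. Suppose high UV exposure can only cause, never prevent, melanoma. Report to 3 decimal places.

PN ≈ 0.258

Under exogeneity and monotonicity, PN = (RR − 1) / RR = 1 − 1/RR.
PN = (1.348 − 1) / 1.348 = 0.348 / 1.348 ≈ 0.2582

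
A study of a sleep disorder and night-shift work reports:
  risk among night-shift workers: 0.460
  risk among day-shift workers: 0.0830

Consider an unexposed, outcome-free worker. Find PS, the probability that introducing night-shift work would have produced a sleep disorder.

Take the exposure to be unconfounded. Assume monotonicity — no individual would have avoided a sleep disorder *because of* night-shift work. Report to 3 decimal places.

Let p₁ = 0.46, p₀ = 0.083.
Under exogeneity and monotonicity, PS = (p₁ − p₀) / (1 − p₀).
PS = (0.46 − 0.083) / (1 − 0.083) = 0.377 / 0.917 ≈ 0.4111

PS ≈ 0.411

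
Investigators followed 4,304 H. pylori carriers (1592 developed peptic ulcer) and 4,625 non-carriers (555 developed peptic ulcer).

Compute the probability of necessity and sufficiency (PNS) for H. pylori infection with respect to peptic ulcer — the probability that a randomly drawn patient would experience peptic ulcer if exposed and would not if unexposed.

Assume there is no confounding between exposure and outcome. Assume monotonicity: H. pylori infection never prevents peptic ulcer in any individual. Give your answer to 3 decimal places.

p₁ = P(outcome | exposed) = 1592/4304 = 0.36989
p₀ = P(outcome | unexposed) = 555/4625 = 0.12
Under exogeneity and monotonicity, PNS = p₁ − p₀.
PNS = 0.36989 − 0.12 = 0.24989

PNS ≈ 0.250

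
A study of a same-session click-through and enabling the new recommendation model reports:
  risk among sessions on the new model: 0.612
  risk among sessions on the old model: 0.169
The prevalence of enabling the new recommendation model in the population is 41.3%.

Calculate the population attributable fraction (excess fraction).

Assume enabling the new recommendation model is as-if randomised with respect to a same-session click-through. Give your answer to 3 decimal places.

Let p₁ = 0.612, p₀ = 0.169.
Overall risk P(Y=1) = π·p₁ + (1−π)·p₀ = 0.413×0.612 + 0.587×0.169 = 0.35196.
Under exogeneity, PAF = [P(Y=1) − p₀] / P(Y=1).
PAF = (0.35196 − 0.169) / 0.35196 ≈ 0.5198

PAF ≈ 0.520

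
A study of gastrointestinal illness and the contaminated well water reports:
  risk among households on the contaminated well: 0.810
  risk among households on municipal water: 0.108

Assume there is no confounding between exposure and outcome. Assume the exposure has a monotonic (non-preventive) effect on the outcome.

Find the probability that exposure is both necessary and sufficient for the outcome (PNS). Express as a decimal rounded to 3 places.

PNS ≈ 0.702

Let p₁ = 0.81, p₀ = 0.108.
Under exogeneity and monotonicity, PNS = p₁ − p₀.
PNS = 0.81 − 0.108 = 0.702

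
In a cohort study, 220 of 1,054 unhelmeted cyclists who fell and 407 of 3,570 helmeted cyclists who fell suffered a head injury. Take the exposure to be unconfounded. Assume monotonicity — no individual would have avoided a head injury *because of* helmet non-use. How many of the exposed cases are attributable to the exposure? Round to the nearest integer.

p₁ = P(outcome | exposed) = 220/1054 = 0.20873
p₀ = P(outcome | unexposed) = 407/3570 = 0.11401
PN = (p₁ − p₀)/p₁ = (0.20873 − 0.11401) / 0.20873 ≈ 0.45381.
Attributable cases ≈ PN × (exposed cases) = 0.45381 × 220 ≈ 99.84.

about 100 cases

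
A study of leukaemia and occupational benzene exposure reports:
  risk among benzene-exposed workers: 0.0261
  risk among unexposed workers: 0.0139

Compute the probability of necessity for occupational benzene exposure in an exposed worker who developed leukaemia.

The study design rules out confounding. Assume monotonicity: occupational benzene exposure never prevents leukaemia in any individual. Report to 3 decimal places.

PN ≈ 0.467

Let p₁ = 0.0261, p₀ = 0.0139.
Under exogeneity and monotonicity, PN = (p₁ − p₀) / p₁.
PN = (0.0261 − 0.0139) / 0.0261 = 0.0122 / 0.0261 ≈ 0.4674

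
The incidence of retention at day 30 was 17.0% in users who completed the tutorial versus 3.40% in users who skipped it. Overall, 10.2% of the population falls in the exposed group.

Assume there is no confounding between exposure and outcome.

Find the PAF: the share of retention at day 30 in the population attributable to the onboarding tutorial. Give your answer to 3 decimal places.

p₁ = 0.17, p₀ = 0.034.
Overall risk P(Y=1) = π·p₁ + (1−π)·p₀ = 0.102×0.17 + 0.898×0.034 = 0.047872.
Under exogeneity, PAF = [P(Y=1) − p₀] / P(Y=1).
PAF = (0.047872 − 0.034) / 0.047872 ≈ 0.2898

PAF ≈ 0.290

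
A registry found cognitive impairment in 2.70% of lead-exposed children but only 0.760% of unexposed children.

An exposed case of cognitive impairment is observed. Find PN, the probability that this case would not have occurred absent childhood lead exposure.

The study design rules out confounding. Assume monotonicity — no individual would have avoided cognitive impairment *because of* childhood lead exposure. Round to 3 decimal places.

p₁ = 0.027, p₀ = 0.0076.
Under exogeneity and monotonicity, PN = (p₁ − p₀) / p₁.
PN = (0.027 − 0.0076) / 0.027 = 0.0194 / 0.027 ≈ 0.7185

PN ≈ 0.719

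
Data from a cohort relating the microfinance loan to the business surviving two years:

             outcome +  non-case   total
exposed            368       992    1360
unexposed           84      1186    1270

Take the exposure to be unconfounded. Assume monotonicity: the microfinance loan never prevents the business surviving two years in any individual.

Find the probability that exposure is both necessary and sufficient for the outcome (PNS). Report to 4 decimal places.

p₁ = P(outcome | exposed) = 368/1360 = 0.27059
p₀ = P(outcome | unexposed) = 84/1270 = 0.066142
Under exogeneity and monotonicity, PNS = p₁ − p₀.
PNS = 0.27059 − 0.066142 = 0.20445

PNS ≈ 0.2044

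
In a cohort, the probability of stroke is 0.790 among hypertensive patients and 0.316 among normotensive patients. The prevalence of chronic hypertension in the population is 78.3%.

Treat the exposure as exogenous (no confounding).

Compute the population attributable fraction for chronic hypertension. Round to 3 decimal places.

Let p₁ = 0.79, p₀ = 0.316.
Overall risk P(Y=1) = π·p₁ + (1−π)·p₀ = 0.783×0.79 + 0.217×0.316 = 0.68714.
Under exogeneity, PAF = [P(Y=1) − p₀] / P(Y=1).
PAF = (0.68714 − 0.316) / 0.68714 ≈ 0.5401

PAF ≈ 0.540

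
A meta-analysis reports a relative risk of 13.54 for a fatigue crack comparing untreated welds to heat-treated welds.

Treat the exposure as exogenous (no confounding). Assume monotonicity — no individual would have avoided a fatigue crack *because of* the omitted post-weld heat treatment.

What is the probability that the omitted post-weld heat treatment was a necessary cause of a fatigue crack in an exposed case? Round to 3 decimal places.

PN ≈ 0.926

Under exogeneity and monotonicity, PN = (RR − 1) / RR = 1 − 1/RR.
PN = (13.54 − 1) / 13.54 = 12.54 / 13.54 ≈ 0.9261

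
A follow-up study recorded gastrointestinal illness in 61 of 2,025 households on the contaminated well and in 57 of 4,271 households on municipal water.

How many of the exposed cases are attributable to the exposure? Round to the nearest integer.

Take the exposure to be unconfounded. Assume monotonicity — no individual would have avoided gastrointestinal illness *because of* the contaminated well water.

about 34 cases

p₁ = P(outcome | exposed) = 61/2025 = 0.030123
p₀ = P(outcome | unexposed) = 57/4271 = 0.013346
PN = (p₁ − p₀)/p₁ = (0.030123 − 0.013346) / 0.030123 ≈ 0.55696.
Attributable cases ≈ PN × (exposed cases) = 0.55696 × 61 ≈ 33.97.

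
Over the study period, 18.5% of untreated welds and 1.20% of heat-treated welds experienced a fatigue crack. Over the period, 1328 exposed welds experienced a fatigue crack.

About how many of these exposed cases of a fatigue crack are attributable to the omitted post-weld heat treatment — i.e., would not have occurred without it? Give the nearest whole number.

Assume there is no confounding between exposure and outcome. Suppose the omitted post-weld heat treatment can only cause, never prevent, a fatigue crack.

p₁ = 0.185, p₀ = 0.012.
PN = (p₁ − p₀)/p₁ = (0.185 − 0.012) / 0.185 ≈ 0.93514.
Attributable cases ≈ PN × (exposed cases) = 0.93514 × 1328 ≈ 1241.86.

about 1242 cases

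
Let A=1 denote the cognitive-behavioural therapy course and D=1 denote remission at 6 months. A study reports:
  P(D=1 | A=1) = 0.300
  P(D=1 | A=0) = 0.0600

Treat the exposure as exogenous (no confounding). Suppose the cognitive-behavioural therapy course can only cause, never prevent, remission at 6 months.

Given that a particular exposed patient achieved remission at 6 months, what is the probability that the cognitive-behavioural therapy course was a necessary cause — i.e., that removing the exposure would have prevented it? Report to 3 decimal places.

Let p₁ = 0.3, p₀ = 0.06.
Under exogeneity and monotonicity, PN = (p₁ − p₀) / p₁.
PN = (0.3 − 0.06) / 0.3 = 0.24 / 0.3 ≈ 0.8000

PN ≈ 0.800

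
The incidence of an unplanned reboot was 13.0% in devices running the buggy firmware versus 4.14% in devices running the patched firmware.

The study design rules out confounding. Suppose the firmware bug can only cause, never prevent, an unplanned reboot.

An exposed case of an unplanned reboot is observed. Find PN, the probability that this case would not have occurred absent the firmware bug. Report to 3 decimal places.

PN ≈ 0.682

p₁ = 0.13, p₀ = 0.0414.
Under exogeneity and monotonicity, PN = (p₁ − p₀) / p₁.
PN = (0.13 − 0.0414) / 0.13 = 0.0886 / 0.13 ≈ 0.6815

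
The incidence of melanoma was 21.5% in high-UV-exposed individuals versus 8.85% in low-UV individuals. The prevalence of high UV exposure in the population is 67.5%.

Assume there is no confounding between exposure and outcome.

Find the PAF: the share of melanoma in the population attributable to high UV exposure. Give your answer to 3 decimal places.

PAF ≈ 0.491

p₁ = 0.215, p₀ = 0.0885.
Overall risk P(Y=1) = π·p₁ + (1−π)·p₀ = 0.675×0.215 + 0.325×0.0885 = 0.17389.
Under exogeneity, PAF = [P(Y=1) − p₀] / P(Y=1).
PAF = (0.17389 − 0.0885) / 0.17389 ≈ 0.4911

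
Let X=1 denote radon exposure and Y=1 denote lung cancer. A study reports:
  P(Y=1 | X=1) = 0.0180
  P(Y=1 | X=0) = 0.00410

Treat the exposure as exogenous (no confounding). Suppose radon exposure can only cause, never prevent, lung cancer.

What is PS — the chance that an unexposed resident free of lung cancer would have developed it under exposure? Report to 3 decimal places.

PS ≈ 0.014

Let p₁ = 0.018, p₀ = 0.0041.
Under exogeneity and monotonicity, PS = (p₁ − p₀) / (1 − p₀).
PS = (0.018 − 0.0041) / (1 − 0.0041) = 0.0139 / 0.9959 ≈ 0.0140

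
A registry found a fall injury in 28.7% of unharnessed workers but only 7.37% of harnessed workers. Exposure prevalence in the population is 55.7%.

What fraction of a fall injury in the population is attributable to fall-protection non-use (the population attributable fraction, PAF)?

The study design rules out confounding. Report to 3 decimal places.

p₁ = 0.287, p₀ = 0.0737.
Overall risk P(Y=1) = π·p₁ + (1−π)·p₀ = 0.557×0.287 + 0.443×0.0737 = 0.19251.
Under exogeneity, PAF = [P(Y=1) − p₀] / P(Y=1).
PAF = (0.19251 − 0.0737) / 0.19251 ≈ 0.6172

PAF ≈ 0.617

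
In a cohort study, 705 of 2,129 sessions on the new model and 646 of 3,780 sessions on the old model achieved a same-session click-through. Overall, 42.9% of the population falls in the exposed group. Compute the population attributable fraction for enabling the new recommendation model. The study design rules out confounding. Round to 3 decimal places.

p₁ = P(outcome | exposed) = 705/2129 = 0.33114
p₀ = P(outcome | unexposed) = 646/3780 = 0.1709
Overall risk P(Y=1) = π·p₁ + (1−π)·p₀ = 0.429×0.33114 + 0.571×0.1709 = 0.23964.
Under exogeneity, PAF = [P(Y=1) − p₀] / P(Y=1).
PAF = (0.23964 − 0.1709) / 0.23964 ≈ 0.2869

PAF ≈ 0.287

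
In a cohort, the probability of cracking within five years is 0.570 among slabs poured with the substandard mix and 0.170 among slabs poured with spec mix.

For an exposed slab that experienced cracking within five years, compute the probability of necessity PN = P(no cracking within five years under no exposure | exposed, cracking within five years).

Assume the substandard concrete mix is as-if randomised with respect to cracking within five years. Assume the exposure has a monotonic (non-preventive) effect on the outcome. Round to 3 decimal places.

Let p₁ = 0.57, p₀ = 0.17.
Under exogeneity and monotonicity, PN = (p₁ − p₀) / p₁.
PN = (0.57 − 0.17) / 0.57 = 0.4 / 0.57 ≈ 0.7018

PN ≈ 0.702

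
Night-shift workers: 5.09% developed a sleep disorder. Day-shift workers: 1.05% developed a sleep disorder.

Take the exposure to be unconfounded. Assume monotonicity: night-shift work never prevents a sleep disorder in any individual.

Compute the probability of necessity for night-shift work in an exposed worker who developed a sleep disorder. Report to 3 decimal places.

p₁ = 0.0509, p₀ = 0.0105.
Under exogeneity and monotonicity, PN = (p₁ − p₀) / p₁.
PN = (0.0509 − 0.0105) / 0.0509 = 0.0404 / 0.0509 ≈ 0.7937

PN ≈ 0.794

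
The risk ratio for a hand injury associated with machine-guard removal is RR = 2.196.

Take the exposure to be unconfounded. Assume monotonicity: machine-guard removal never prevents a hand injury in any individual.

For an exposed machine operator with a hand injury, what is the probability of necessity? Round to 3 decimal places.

Under exogeneity and monotonicity, PN = (RR − 1) / RR = 1 − 1/RR.
PN = (2.196 − 1) / 2.196 = 1.196 / 2.196 ≈ 0.5446

PN ≈ 0.545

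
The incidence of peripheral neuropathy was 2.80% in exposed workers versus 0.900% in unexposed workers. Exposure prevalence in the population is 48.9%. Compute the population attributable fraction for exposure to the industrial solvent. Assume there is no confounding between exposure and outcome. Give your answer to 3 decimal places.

PAF ≈ 0.508

p₁ = 0.028, p₀ = 0.009.
Overall risk P(Y=1) = π·p₁ + (1−π)·p₀ = 0.489×0.028 + 0.511×0.009 = 0.018291.
Under exogeneity, PAF = [P(Y=1) − p₀] / P(Y=1).
PAF = (0.018291 − 0.009) / 0.018291 ≈ 0.5080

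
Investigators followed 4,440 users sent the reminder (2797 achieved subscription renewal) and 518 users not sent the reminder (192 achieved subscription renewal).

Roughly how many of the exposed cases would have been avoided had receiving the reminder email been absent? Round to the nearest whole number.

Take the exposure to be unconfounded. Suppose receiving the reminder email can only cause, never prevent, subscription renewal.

about 1151 cases

p₁ = P(outcome | exposed) = 2797/4440 = 0.62995
p₀ = P(outcome | unexposed) = 192/518 = 0.37066
PN = (p₁ − p₀)/p₁ = (0.62995 − 0.37066) / 0.62995 ≈ 0.41161.
Attributable cases ≈ PN × (exposed cases) = 0.41161 × 2797 ≈ 1151.29.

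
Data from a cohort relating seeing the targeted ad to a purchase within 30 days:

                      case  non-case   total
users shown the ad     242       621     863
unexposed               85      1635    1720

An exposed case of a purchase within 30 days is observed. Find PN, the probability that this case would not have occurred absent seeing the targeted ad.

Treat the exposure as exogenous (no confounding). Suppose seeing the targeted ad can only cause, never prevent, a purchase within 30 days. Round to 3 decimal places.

p₁ = P(outcome | exposed) = 242/863 = 0.28042
p₀ = P(outcome | unexposed) = 85/1720 = 0.049419
Under exogeneity and monotonicity, PN = (p₁ − p₀)/p₁.
PN = (0.28042 − 0.049419) / 0.28042 ≈ 0.8238

PN ≈ 0.824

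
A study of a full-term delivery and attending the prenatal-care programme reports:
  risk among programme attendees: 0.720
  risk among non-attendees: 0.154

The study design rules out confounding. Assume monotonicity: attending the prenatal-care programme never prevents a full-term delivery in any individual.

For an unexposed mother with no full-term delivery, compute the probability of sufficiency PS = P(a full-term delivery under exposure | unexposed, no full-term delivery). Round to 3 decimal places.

Let p₁ = 0.72, p₀ = 0.154.
Under exogeneity and monotonicity, PS = (p₁ − p₀) / (1 − p₀).
PS = (0.72 − 0.154) / (1 − 0.154) = 0.566 / 0.846 ≈ 0.6690

PS ≈ 0.669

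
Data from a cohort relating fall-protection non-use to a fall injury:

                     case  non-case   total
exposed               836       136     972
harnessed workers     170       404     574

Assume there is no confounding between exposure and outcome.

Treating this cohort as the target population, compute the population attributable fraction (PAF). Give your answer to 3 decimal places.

p₁ = P(outcome | exposed) = 836/972 = 0.86008
p₀ = P(outcome | unexposed) = 170/574 = 0.29617
Exposure prevalence π = 972/1546 = 0.62872; overall risk P(Y=1) = 0.65071.
Under exogeneity, PAF = [P(Y=1) − p₀]/P(Y=1).
PAF = (0.65071 − 0.29617) / 0.65071 ≈ 0.5449

PAF ≈ 0.545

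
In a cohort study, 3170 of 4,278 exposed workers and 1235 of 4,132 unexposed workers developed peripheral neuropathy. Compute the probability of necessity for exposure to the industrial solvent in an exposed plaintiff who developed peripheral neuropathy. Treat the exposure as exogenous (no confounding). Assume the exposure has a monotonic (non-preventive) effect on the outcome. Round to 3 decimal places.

p₁ = P(outcome | exposed) = 3170/4278 = 0.741
p₀ = P(outcome | unexposed) = 1235/4132 = 0.29889
Under exogeneity and monotonicity, PN = (p₁ − p₀) / p₁.
PN = (0.741 − 0.29889) / 0.741 = 0.44211 / 0.741 ≈ 0.5966

PN ≈ 0.597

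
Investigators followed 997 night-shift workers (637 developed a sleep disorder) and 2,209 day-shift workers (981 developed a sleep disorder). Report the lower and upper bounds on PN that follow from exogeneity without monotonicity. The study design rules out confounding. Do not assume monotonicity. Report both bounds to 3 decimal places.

p₁ = P(outcome | exposed) = 637/997 = 0.63892
p₀ = P(outcome | unexposed) = 981/2209 = 0.44409
Under exogeneity alone the bounds on PN are max{0,(p₁−p₀)/p₁} ≤ PN ≤ min{1,(1−p₀)/p₁}.
  lower = (p₁ − p₀)/p₁ = 0.19482 / 0.63892 ≈ 0.3049
  upper = min{1, (1 − p₀)/p₁} = 0.55591 / 0.63892 ≈ 0.8701

0.305 ≤ PN ≤ 0.870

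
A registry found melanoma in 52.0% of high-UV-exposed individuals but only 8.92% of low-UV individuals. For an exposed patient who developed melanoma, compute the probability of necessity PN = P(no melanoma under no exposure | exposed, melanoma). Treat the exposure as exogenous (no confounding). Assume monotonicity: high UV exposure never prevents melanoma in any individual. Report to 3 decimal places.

PN ≈ 0.828

p₁ = 0.52, p₀ = 0.0892.
Under exogeneity and monotonicity, PN = (p₁ − p₀) / p₁.
PN = (0.52 − 0.0892) / 0.52 = 0.4308 / 0.52 ≈ 0.8285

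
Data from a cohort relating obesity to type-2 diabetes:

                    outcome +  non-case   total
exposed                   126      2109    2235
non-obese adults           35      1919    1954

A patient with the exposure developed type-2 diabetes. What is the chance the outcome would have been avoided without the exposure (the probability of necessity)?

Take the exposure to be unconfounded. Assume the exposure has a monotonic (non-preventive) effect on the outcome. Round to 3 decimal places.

PN ≈ 0.682

p₁ = P(outcome | exposed) = 126/2235 = 0.056376
p₀ = P(outcome | unexposed) = 35/1954 = 0.017912
Under exogeneity and monotonicity, PN = (p₁ − p₀)/p₁.
PN = (0.056376 − 0.017912) / 0.056376 ≈ 0.6823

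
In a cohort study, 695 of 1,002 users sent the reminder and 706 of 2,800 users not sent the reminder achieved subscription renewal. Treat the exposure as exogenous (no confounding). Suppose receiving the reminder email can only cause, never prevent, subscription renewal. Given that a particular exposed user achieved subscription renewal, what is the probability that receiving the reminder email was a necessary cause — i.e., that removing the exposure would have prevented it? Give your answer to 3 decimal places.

p₁ = P(outcome | exposed) = 695/1002 = 0.69361
p₀ = P(outcome | unexposed) = 706/2800 = 0.25214
Under exogeneity and monotonicity, PN = (p₁ − p₀) / p₁.
PN = (0.69361 − 0.25214) / 0.69361 = 0.44147 / 0.69361 ≈ 0.6365

PN ≈ 0.636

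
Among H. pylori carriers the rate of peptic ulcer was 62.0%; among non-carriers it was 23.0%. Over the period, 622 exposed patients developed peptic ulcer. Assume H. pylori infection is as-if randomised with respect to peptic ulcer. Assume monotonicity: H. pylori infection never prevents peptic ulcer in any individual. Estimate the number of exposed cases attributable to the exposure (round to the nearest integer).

p₁ = 0.62, p₀ = 0.23.
PN = (p₁ − p₀)/p₁ = (0.62 − 0.23) / 0.62 ≈ 0.62903.
Attributable cases ≈ PN × (exposed cases) = 0.62903 × 622 ≈ 391.26.

about 391 cases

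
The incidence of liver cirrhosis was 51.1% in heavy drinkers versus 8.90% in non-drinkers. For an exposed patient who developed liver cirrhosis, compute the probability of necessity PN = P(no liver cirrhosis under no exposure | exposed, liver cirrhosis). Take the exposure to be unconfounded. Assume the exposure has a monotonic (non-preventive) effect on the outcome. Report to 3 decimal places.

PN ≈ 0.826

p₁ = 0.511, p₀ = 0.089.
Under exogeneity and monotonicity, PN = (p₁ − p₀) / p₁.
PN = (0.511 − 0.089) / 0.511 = 0.422 / 0.511 ≈ 0.8258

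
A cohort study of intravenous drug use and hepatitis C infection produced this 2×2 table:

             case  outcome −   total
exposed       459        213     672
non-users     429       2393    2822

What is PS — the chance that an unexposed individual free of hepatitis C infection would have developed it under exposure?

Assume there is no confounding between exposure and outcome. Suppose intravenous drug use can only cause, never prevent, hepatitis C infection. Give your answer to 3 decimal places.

PS ≈ 0.626

p₁ = P(outcome | exposed) = 459/672 = 0.68304
p₀ = P(outcome | unexposed) = 429/2822 = 0.15202
Under exogeneity and monotonicity, PS = (p₁ − p₀) / (1 − p₀).
PS = (0.68304 − 0.15202) / (1 − 0.15202) = 0.53102 / 0.84798 ≈ 0.6262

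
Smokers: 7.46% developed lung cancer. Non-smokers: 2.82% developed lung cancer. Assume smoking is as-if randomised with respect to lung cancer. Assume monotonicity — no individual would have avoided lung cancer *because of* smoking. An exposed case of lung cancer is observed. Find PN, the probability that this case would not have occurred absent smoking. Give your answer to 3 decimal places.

PN ≈ 0.622

p₁ = 0.0746, p₀ = 0.0282.
Under exogeneity and monotonicity, PN = (p₁ − p₀) / p₁.
PN = (0.0746 − 0.0282) / 0.0746 = 0.0464 / 0.0746 ≈ 0.6220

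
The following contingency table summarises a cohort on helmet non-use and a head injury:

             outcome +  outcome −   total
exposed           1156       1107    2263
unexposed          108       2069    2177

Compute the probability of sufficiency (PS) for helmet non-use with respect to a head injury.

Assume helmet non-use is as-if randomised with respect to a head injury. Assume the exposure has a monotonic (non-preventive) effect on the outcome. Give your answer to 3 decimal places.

PS ≈ 0.485

p₁ = P(outcome | exposed) = 1156/2263 = 0.51083
p₀ = P(outcome | unexposed) = 108/2177 = 0.04961
Under exogeneity and monotonicity, PS = (p₁ − p₀) / (1 − p₀).
PS = (0.51083 − 0.04961) / (1 − 0.04961) = 0.46122 / 0.95039 ≈ 0.4853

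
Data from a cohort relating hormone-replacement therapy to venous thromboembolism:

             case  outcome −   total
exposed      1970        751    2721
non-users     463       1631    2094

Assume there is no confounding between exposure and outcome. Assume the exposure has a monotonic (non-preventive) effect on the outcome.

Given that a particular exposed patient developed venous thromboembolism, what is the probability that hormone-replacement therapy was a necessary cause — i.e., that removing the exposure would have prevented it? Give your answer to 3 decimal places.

p₁ = P(outcome | exposed) = 1970/2721 = 0.724
p₀ = P(outcome | unexposed) = 463/2094 = 0.22111
Under exogeneity and monotonicity, PN = (p₁ − p₀)/p₁.
PN = (0.724 − 0.22111) / 0.724 ≈ 0.6946

PN ≈ 0.695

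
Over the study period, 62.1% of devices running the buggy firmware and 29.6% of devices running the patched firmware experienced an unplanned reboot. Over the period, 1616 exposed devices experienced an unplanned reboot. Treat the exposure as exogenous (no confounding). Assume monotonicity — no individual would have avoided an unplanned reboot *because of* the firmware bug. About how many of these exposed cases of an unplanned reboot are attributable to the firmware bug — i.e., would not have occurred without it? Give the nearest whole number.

p₁ = 0.621, p₀ = 0.296.
PN = (p₁ − p₀)/p₁ = (0.621 − 0.296) / 0.621 ≈ 0.52335.
Attributable cases ≈ PN × (exposed cases) = 0.52335 × 1616 ≈ 845.73.

about 846 cases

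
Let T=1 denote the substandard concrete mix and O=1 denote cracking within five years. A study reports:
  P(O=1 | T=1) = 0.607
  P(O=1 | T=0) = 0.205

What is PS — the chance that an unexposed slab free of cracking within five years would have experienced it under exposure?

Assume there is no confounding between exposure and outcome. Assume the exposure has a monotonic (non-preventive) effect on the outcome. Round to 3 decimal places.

Let p₁ = 0.607, p₀ = 0.205.
Under exogeneity and monotonicity, PS = (p₁ − p₀) / (1 − p₀).
PS = (0.607 − 0.205) / (1 − 0.205) = 0.402 / 0.795 ≈ 0.5057

PS ≈ 0.506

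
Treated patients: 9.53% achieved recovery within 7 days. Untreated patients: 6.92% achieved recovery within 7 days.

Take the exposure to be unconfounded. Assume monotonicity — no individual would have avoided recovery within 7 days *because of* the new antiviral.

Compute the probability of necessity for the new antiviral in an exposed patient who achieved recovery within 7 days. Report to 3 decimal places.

p₁ = 0.0953, p₀ = 0.0692.
Under exogeneity and monotonicity, PN = (p₁ − p₀) / p₁.
PN = (0.0953 − 0.0692) / 0.0953 = 0.0261 / 0.0953 ≈ 0.2739

PN ≈ 0.274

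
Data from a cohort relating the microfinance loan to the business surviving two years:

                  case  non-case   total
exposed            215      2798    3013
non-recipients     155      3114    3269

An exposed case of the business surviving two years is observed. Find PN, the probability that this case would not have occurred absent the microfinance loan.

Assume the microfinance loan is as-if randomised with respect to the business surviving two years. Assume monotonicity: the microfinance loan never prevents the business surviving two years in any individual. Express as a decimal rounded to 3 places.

PN ≈ 0.336

p₁ = P(outcome | exposed) = 215/3013 = 0.071357
p₀ = P(outcome | unexposed) = 155/3269 = 0.047415
Under exogeneity and monotonicity, PN = (p₁ − p₀)/p₁.
PN = (0.071357 − 0.047415) / 0.071357 ≈ 0.3355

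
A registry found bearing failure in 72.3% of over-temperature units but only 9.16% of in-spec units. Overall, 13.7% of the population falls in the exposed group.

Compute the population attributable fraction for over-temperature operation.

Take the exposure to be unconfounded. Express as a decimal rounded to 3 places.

PAF ≈ 0.486

p₁ = 0.723, p₀ = 0.0916.
Overall risk P(Y=1) = π·p₁ + (1−π)·p₀ = 0.137×0.723 + 0.863×0.0916 = 0.1781.
Under exogeneity, PAF = [P(Y=1) − p₀] / P(Y=1).
PAF = (0.1781 − 0.0916) / 0.1781 ≈ 0.4857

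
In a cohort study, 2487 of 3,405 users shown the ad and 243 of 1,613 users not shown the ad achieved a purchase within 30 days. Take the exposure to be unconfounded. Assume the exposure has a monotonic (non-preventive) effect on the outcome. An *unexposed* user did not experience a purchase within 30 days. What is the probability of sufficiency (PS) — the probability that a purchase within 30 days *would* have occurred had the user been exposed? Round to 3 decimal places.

PS ≈ 0.683

p₁ = P(outcome | exposed) = 2487/3405 = 0.7304
p₀ = P(outcome | unexposed) = 243/1613 = 0.15065
Under exogeneity and monotonicity, PS = (p₁ − p₀) / (1 − p₀).
PS = (0.7304 − 0.15065) / (1 − 0.15065) = 0.57975 / 0.84935 ≈ 0.6826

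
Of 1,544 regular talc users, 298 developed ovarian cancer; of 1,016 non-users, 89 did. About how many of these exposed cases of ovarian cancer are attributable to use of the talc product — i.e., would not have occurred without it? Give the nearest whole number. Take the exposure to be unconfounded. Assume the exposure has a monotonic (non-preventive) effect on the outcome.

p₁ = P(outcome | exposed) = 298/1544 = 0.19301
p₀ = P(outcome | unexposed) = 89/1016 = 0.087598
PN = (p₁ − p₀)/p₁ = (0.19301 − 0.087598) / 0.19301 ≈ 0.54613.
Attributable cases ≈ PN × (exposed cases) = 0.54613 × 298 ≈ 162.75.

about 163 cases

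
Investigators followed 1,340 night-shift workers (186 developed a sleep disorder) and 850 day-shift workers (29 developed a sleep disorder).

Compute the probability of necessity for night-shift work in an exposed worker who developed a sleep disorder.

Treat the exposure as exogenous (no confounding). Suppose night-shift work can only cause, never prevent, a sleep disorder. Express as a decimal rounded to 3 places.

p₁ = P(outcome | exposed) = 186/1340 = 0.13881
p₀ = P(outcome | unexposed) = 29/850 = 0.034118
Under exogeneity and monotonicity, PN = (p₁ − p₀) / p₁.
PN = (0.13881 − 0.034118) / 0.13881 = 0.10469 / 0.13881 ≈ 0.7542

PN ≈ 0.754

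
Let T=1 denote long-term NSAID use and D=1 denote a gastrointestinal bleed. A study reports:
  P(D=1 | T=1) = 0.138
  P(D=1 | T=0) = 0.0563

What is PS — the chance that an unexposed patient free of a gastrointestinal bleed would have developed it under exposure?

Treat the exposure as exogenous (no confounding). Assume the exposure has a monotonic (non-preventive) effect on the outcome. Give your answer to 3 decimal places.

Let p₁ = 0.138, p₀ = 0.0563.
Under exogeneity and monotonicity, PS = (p₁ − p₀) / (1 − p₀).
PS = (0.138 − 0.0563) / (1 − 0.0563) = 0.0817 / 0.9437 ≈ 0.0866

PS ≈ 0.087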